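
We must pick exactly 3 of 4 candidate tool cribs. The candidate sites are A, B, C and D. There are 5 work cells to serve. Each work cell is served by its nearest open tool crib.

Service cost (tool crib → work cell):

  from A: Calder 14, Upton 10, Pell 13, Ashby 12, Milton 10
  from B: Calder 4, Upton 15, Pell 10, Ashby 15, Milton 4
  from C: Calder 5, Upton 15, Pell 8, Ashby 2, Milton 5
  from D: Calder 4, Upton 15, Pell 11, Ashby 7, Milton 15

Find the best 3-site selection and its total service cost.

Choose A, B and C; total service cost 28.

With exactly 3 open, each work cell uses its cheapest among the chosen.
{A, B, C}: Calder→B 4, Upton→A 10, Pell→C 8, Ashby→C 2, Milton→B 4. Service cost 28.
{A, C, D}: service cost 29
{B, C, D}: service cost 33
Among all 4 size-3 choices, {A, B, C} is lowest.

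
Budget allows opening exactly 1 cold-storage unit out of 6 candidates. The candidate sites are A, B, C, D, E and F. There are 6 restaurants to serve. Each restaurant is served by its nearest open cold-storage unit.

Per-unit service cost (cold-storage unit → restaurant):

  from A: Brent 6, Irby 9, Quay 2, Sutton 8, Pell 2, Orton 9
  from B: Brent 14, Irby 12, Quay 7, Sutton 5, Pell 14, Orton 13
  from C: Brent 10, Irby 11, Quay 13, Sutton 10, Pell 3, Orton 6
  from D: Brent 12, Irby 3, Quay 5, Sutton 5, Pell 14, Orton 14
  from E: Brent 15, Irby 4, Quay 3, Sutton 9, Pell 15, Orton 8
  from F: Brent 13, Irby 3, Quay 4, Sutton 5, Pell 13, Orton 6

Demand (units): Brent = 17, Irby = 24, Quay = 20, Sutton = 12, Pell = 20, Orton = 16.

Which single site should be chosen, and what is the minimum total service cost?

Choose A only; total service cost 638.

With exactly 1 open, each restaurant uses its cheapest among the chosen.
{A}: Brent→A 6·17=102, Irby→A 9·24=216, Quay→A 2·20=40, Sutton→A 8·12=96, Pell→A 2·20=40, Orton→A 9·16=144. Service cost 638.
{F}: service cost 789
{D}: service cost 940
Among all 6 size-1 choices, {A} is lowest.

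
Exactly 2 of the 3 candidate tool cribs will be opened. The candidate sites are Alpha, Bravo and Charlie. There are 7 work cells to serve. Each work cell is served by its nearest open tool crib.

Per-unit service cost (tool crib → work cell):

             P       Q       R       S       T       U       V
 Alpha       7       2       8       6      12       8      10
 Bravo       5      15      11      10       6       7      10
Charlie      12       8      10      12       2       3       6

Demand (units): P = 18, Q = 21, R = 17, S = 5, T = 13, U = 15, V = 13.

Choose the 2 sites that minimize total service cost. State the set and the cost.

Choose Alpha and Charlie; total service cost 483.

With exactly 2 open, each work cell uses its cheapest among the chosen.
{Alpha, Charlie}: P→Alpha 7·18=126, Q→Alpha 2·21=42, R→Alpha 8·17=136, S→Alpha 6·5=30, T→Charlie 2·13=26, U→Charlie 3·15=45, V→Charlie 6·13=78. Service cost 483.
{Alpha, Bravo}: service cost 611
{Bravo, Charlie}: service cost 627
Among all 3 size-2 choices, {Alpha, Charlie} is lowest.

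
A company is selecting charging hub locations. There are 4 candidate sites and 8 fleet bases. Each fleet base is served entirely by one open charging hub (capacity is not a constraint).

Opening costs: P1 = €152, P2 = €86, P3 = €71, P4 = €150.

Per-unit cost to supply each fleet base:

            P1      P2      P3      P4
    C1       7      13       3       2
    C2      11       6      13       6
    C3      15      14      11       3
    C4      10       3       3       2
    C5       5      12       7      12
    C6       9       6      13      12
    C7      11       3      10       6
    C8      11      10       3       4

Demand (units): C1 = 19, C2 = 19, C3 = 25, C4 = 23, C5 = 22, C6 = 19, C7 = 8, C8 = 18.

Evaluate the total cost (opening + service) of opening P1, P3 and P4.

Each fleet base is assigned to its cheapest site among the open ones.
{P1, P3, P4}: C1→P4 2·19=38, C2→P4 6·19=114, C3→P4 3·25=75, C4→P4 2·23=46, C5→P1 5·22=110, C6→P1 9·19=171, C7→P4 6·8=48, C8→P3 3·18=54. Service 656; fixed 373; total 1029.

Total cost: 1029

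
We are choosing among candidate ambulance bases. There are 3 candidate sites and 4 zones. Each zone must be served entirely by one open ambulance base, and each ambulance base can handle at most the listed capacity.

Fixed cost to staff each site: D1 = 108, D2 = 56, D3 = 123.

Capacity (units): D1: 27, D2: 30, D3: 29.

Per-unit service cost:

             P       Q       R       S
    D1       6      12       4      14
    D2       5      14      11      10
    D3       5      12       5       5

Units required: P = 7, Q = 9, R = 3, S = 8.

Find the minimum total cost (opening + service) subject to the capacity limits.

Minimum total cost: 321

Open {D3}: P→D3 5·7=35, Q→D3 12·9=108, R→D3 5·3=15, S→D3 5·8=40.
Loads: D3 carries 27/29. Service 198; fixed 123; total 321.
Next best feasible plan costs 330.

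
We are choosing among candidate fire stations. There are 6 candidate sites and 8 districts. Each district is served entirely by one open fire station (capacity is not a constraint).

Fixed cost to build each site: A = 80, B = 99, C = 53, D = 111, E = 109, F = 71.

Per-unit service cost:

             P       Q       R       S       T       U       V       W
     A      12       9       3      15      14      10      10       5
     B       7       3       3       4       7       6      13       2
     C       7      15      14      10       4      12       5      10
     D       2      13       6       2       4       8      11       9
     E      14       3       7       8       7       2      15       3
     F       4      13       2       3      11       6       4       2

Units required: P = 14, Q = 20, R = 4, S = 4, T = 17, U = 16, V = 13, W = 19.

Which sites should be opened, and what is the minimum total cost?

For any fixed open set, each district goes to its cheapest open site; total = fixed + service.
{E, F}: P→F 4·14=56, Q→E 3·20=60, R→F 2·4=8, S→F 3·4=12, T→E 7·17=119, U→E 2·16=32, V→F 4·13=52, W→F 2·19=38. Service 377; fixed 180; total 557.
{C, E, F}: service 326 + fixed 233 = 559
{D, E, F}: service 294 + fixed 291 = 585
{A, B, C, D, E, F}: service 294 + fixed 523 = 817
No other subset beats 557.

Open E and F; minimum total cost 557.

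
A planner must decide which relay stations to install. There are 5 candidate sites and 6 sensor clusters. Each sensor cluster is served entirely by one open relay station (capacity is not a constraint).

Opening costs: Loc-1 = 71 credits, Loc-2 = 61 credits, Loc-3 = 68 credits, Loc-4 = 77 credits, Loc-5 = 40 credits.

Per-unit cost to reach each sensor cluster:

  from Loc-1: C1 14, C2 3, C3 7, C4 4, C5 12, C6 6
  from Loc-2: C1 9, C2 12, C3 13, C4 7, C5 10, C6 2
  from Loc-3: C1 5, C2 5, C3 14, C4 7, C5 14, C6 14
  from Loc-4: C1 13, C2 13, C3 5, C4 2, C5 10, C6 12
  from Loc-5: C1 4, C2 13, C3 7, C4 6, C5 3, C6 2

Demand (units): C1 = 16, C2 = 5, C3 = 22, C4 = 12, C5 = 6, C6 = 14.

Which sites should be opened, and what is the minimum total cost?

For any fixed open set, each sensor cluster goes to its cheapest open site; total = fixed + service.
{Loc-4, Loc-5}: C1→Loc-5 4·16=64, C2→Loc-4 13·5=65, C3→Loc-4 5·22=110, C4→Loc-4 2·12=24, C5→Loc-5 3·6=18, C6→Loc-5 2·14=28. Service 309; fixed 117; total 426.
{Loc-1, Loc-5}: service 327 + fixed 111 = 438
{Loc-5}: service 401 + fixed 40 = 441
{Loc-1, Loc-2, Loc-3, Loc-4, Loc-5}: C1→Loc-5 4·16=64, C2→Loc-1 3·5=15, C3→Loc-4 5·22=110, C4→Loc-4 2·12=24, C5→Loc-5 3·6=18, C6→Loc-2 2·14=28. Service 259; fixed 317; total 576.
No other subset beats 426.

Open Loc-4 and Loc-5; minimum total cost 426.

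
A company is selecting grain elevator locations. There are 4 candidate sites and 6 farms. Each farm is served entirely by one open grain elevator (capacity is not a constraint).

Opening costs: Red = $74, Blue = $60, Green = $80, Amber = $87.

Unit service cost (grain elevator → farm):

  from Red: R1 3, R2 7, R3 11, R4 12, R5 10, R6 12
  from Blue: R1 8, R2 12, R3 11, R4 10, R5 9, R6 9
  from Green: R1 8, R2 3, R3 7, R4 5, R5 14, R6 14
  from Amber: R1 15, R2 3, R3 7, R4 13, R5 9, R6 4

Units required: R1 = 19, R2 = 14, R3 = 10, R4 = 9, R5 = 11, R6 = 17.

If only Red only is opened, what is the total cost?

Each farm is assigned to its cheapest site among the open ones.
{Red}: R1→Red 3·19=57, R2→Red 7·14=98, R3→Red 11·10=110, R4→Red 12·9=108, R5→Red 10·11=110, R6→Red 12·17=204. Service 687; fixed 74; total 761.

Total cost: 761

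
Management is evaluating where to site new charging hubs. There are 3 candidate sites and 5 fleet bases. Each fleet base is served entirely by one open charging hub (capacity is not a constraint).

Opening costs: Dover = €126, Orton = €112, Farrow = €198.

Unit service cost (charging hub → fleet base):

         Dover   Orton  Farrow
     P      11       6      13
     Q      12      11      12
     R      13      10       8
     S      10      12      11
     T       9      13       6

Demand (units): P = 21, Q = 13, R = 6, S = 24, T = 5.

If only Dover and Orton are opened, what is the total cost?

Total cost: 852

Each fleet base is assigned to its cheapest site among the open ones.
{Dover, Orton}: P→Orton 6·21=126, Q→Orton 11·13=143, R→Orton 10·6=60, S→Dover 10·24=240, T→Dover 9·5=45. Service 614; fixed 238; total 852.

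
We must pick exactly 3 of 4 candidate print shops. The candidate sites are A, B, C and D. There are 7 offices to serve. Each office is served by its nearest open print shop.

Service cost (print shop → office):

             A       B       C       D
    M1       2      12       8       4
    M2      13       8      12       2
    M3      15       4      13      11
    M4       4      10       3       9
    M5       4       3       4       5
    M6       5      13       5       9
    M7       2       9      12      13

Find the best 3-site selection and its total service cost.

Choose A, B and D; total service cost 22.

With exactly 3 open, each office uses its cheapest among the chosen.
{A, B, D}: M1→A 2, M2→D 2, M3→B 4, M4→A 4, M5→B 3, M6→A 5, M7→A 2. Service cost 22.
{A, B, C}: service cost 27
{A, C, D}: service cost 29
Among all 4 size-3 choices, {A, B, D} is lowest.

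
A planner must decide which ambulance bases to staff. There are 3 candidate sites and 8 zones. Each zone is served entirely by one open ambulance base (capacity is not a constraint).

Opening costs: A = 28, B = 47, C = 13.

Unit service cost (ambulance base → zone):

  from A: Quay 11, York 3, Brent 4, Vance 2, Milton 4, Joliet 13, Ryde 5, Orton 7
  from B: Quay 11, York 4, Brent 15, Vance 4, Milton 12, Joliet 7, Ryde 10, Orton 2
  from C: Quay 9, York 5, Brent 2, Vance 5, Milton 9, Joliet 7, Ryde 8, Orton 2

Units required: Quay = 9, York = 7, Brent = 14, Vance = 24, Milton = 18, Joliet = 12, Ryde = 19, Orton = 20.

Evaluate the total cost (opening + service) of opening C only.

Each zone is assigned to its cheapest site among the open ones.
{C}: Quay→C 9·9=81, York→C 5·7=35, Brent→C 2·14=28, Vance→C 5·24=120, Milton→C 9·18=162, Joliet→C 7·12=84, Ryde→C 8·19=152, Orton→C 2·20=40. Service 702; fixed 13; total 715.

Total cost: 715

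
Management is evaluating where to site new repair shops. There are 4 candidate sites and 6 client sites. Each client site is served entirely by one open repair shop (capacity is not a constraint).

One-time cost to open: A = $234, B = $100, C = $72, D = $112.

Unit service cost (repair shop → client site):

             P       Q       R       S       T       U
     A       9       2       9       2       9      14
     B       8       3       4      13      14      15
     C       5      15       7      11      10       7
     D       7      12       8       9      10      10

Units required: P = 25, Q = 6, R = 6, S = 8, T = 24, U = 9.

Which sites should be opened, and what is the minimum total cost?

For any fixed open set, each client site goes to its cheapest open site; total = fixed + service.
{C}: P→C 5·25=125, Q→C 15·6=90, R→C 7·6=42, S→C 11·8=88, T→C 10·24=240, U→C 7·9=63. Service 648; fixed 72; total 720.
{B, C}: P→C 5·25=125, Q→B 3·6=18, R→B 4·6=24, S→C 11·8=88, T→C 10·24=240, U→C 7·9=63. Service 558; fixed 172; total 730.
{A, C}: service 474 + fixed 306 = 780
{A, B, C, D}: service 456 + fixed 518 = 974
No other subset beats 720.

Open C only; minimum total cost 720.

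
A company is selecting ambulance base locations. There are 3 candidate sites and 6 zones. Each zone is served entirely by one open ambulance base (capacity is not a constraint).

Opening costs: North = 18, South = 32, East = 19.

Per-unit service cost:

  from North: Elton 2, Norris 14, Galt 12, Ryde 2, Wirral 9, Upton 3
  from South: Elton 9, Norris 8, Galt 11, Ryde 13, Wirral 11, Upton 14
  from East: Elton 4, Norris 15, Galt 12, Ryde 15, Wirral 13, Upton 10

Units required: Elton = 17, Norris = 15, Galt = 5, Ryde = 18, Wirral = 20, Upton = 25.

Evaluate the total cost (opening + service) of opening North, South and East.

Each zone is assigned to its cheapest site among the open ones.
{North, South, East}: Elton→North 2·17=34, Norris→South 8·15=120, Galt→South 11·5=55, Ryde→North 2·18=36, Wirral→North 9·20=180, Upton→North 3·25=75. Service 500; fixed 69; total 569.

Total cost: 569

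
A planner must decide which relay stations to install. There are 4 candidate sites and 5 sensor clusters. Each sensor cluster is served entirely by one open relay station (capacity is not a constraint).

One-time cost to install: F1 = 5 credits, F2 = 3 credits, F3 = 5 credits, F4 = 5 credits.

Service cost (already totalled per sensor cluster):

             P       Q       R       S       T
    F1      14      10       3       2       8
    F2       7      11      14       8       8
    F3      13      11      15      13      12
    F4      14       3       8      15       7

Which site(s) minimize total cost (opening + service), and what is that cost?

Open F1, F2 and F4; minimum total cost 35.

For any fixed open set, each sensor cluster goes to its cheapest open site; total = fixed + service.
{F1, F2, F4}: P→F2 7, Q→F4 3, R→F1 3, S→F1 2, T→F4 7. Service 22; fixed 13; total 35.
{F1, F2}: P→F2 7, Q→F1 10, R→F1 3, S→F1 2, T→F1 8. Service 30; fixed 8; total 38.
{F1, F4}: service 29 + fixed 10 = 39
{F1, F2, F3, F4}: P→F2 7, Q→F4 3, R→F1 3, S→F1 2, T→F4 7. Service 22; fixed 18; total 40.
(All 15 nonempty subsets were checked; F1, F2 and F4 is lowest.)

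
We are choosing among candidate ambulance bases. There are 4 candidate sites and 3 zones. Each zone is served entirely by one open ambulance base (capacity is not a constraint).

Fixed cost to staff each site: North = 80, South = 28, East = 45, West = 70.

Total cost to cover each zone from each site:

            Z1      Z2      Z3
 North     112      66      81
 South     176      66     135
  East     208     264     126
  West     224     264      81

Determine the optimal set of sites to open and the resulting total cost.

Open North only; minimum total cost 339.

For any fixed open set, each zone goes to its cheapest open site; total = fixed + service.
{North}: Z1→North 112, Z2→North 66, Z3→North 81. Service 259; fixed 80; total 339.
{North, South}: service 259 + fixed 108 = 367
{North, East}: service 259 + fixed 125 = 384
{North, South, East, West}: service 259 + fixed 223 = 482
No other subset beats 339.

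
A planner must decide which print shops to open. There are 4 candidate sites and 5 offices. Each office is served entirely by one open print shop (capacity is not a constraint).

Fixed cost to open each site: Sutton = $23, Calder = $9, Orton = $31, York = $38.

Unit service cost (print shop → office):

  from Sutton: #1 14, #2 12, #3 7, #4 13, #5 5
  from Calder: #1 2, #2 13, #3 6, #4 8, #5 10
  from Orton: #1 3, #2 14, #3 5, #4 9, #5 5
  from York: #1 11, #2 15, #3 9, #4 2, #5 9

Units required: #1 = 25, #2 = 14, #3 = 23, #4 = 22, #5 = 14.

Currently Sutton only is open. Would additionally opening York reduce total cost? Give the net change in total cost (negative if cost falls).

Yes — net change −279 (cost falls by 279).

Current service cost with {Sutton}: 1035.
Adding York: each office re-picks its cheapest; new service cost 718, saving 317.
Extra fixed cost: 38. Net change = 38 − 317 = -279.
(Totals: 1058 → 779.)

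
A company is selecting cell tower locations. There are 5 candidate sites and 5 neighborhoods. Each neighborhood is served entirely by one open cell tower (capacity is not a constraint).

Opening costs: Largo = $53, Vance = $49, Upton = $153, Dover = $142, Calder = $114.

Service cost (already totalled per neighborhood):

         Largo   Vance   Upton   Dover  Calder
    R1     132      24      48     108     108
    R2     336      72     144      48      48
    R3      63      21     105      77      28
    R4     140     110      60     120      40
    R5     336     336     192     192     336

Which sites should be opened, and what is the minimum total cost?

Open Vance and Upton; minimum total cost 571.

For any fixed open set, each neighborhood goes to its cheapest open site; total = fixed + service.
{Vance, Upton}: R1→Vance 24, R2→Vance 72, R3→Vance 21, R4→Upton 60, R5→Upton 192. Service 369; fixed 202; total 571.
{Vance, Dover}: service 395 + fixed 191 = 586
{Vance}: service 563 + fixed 49 = 612
{Largo, Vance, Upton, Dover, Calder}: service 325 + fixed 511 = 836
No other subset beats 571.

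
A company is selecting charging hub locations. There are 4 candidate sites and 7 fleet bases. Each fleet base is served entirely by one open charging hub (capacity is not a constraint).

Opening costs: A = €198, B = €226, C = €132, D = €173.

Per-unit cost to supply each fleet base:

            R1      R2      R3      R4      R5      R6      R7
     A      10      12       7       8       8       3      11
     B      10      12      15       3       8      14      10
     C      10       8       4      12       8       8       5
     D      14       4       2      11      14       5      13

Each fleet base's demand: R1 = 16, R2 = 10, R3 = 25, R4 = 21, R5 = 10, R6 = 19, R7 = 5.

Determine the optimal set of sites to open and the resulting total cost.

Open B and D; minimum total cost 937.

For any fixed open set, each fleet base goes to its cheapest open site; total = fixed + service.
{B, D}: R1→B 10·16=160, R2→D 4·10=40, R3→D 2·25=50, R4→B 3·21=63, R5→B 8·10=80, R6→D 5·19=95, R7→B 10·5=50. Service 538; fixed 399; total 937.
{A, D}: service 610 + fixed 371 = 981
{C}: service 849 + fixed 132 = 981
{A, B, C, D}: R1→A 10·16=160, R2→D 4·10=40, R3→D 2·25=50, R4→B 3·21=63, R5→A 8·10=80, R6→A 3·19=57, R7→C 5·5=25. Service 475; fixed 729; total 1204.
(All 15 nonempty subsets were checked; B and D is lowest.)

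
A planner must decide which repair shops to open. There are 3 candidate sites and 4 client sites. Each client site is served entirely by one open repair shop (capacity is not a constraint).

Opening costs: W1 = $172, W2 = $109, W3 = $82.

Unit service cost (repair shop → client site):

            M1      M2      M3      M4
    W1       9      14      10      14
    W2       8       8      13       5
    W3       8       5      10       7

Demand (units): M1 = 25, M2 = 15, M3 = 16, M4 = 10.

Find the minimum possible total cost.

Minimum total cost: 587

For any fixed open set, each client site goes to its cheapest open site; total = fixed + service.
{W3}: M1→W3 8·25=200, M2→W3 5·15=75, M3→W3 10·16=160, M4→W3 7·10=70. Service 505; fixed 82; total 587.
{W2, W3}: service 485 + fixed 191 = 676
{W2}: M1→W2 8·25=200, M2→W2 8·15=120, M3→W2 13·16=208, M4→W2 5·10=50. Service 578; fixed 109; total 687.
{W1, W2, W3}: service 485 + fixed 363 = 848
No other subset beats 587.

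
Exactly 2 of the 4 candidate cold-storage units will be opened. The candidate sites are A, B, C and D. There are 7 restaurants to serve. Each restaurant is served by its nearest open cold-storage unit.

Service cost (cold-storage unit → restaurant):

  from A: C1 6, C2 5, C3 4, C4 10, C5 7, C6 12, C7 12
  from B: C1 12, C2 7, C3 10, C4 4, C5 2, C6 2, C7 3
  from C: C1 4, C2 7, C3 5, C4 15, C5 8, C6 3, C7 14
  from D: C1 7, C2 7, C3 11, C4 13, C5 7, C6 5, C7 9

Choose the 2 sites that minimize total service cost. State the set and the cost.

Choose A and B; total service cost 26.

With exactly 2 open, each restaurant uses its cheapest among the chosen.
{A, B}: C1→A 6, C2→A 5, C3→A 4, C4→B 4, C5→B 2, C6→B 2, C7→B 3. Service cost 26.
{B, C}: service cost 27
{B, D}: service cost 35
Among all 6 size-2 choices, {A, B} is lowest.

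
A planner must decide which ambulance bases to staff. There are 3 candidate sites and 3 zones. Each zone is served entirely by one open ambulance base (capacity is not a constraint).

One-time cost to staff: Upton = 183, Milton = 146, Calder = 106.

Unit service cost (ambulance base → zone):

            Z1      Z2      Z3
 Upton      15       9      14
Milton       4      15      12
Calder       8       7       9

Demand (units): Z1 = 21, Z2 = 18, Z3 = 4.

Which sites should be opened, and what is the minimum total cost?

Open Calder only; minimum total cost 436.

For any fixed open set, each zone goes to its cheapest open site; total = fixed + service.
{Calder}: Z1→Calder 8·21=168, Z2→Calder 7·18=126, Z3→Calder 9·4=36. Service 330; fixed 106; total 436.
{Milton, Calder}: service 246 + fixed 252 = 498
{Milton}: service 402 + fixed 146 = 548
{Upton, Milton, Calder}: Z1→Milton 4·21=84, Z2→Calder 7·18=126, Z3→Calder 9·4=36. Service 246; fixed 435; total 681.
No other subset beats 436.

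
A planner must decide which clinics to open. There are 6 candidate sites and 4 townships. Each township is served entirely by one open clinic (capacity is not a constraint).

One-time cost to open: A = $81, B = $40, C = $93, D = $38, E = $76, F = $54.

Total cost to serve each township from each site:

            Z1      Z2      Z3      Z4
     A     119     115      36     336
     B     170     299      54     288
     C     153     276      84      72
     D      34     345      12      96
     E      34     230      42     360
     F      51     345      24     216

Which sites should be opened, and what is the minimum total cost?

Open A and D; minimum total cost 376.

For any fixed open set, each township goes to its cheapest open site; total = fixed + service.
{A, D}: Z1→D 34, Z2→A 115, Z3→D 12, Z4→D 96. Service 257; fixed 119; total 376.
{A, B, D}: Z1→D 34, Z2→A 115, Z3→D 12, Z4→D 96. Service 257; fixed 159; total 416.
{A, D, F}: Z1→D 34, Z2→A 115, Z3→D 12, Z4→D 96. Service 257; fixed 173; total 430.
{A, B, C, D, E, F}: service 233 + fixed 382 = 615
No other subset beats 376.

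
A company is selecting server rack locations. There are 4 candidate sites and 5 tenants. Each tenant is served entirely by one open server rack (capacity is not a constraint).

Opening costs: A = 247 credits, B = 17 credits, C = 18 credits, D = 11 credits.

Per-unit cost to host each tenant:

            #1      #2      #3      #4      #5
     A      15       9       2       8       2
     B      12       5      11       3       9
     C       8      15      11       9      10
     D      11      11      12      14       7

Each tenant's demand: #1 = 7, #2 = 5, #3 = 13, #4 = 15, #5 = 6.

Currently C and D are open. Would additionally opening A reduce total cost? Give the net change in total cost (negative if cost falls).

No — net change +75 (cost rises by 75).

Current service cost with {C, D}: 431.
Adding A: each tenant re-picks its cheapest; new service cost 259, saving 172.
Extra fixed cost: 247. Net change = 247 − 172 = 75.
(Totals: 460 → 535.)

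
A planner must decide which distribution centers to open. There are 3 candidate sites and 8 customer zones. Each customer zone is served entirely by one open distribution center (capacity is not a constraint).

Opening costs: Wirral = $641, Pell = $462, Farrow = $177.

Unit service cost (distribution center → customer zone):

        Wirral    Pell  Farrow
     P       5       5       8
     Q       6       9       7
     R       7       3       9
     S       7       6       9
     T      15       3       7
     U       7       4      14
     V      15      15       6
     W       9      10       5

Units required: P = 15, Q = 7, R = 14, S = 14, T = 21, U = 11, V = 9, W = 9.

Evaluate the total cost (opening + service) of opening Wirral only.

Each customer zone is assigned to its cheapest site among the open ones.
{Wirral}: P→Wirral 5·15=75, Q→Wirral 6·7=42, R→Wirral 7·14=98, S→Wirral 7·14=98, T→Wirral 15·21=315, U→Wirral 7·11=77, V→Wirral 15·9=135, W→Wirral 9·9=81. Service 921; fixed 641; total 1562.

Total cost: 1562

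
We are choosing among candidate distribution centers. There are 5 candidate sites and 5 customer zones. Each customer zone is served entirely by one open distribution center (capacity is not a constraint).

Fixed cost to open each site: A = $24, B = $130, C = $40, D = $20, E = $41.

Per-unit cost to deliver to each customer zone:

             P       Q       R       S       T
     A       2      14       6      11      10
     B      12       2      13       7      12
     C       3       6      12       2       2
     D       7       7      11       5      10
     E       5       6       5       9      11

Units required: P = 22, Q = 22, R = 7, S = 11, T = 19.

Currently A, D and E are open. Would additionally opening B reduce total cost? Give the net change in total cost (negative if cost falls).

Current service cost with {A, D, E}: 456.
Adding B: each customer zone re-picks its cheapest; new service cost 368, saving 88.
Extra fixed cost: 130. Net change = 130 − 88 = 42.
(Totals: 541 → 583.)

No — net change +42 (cost rises by 42).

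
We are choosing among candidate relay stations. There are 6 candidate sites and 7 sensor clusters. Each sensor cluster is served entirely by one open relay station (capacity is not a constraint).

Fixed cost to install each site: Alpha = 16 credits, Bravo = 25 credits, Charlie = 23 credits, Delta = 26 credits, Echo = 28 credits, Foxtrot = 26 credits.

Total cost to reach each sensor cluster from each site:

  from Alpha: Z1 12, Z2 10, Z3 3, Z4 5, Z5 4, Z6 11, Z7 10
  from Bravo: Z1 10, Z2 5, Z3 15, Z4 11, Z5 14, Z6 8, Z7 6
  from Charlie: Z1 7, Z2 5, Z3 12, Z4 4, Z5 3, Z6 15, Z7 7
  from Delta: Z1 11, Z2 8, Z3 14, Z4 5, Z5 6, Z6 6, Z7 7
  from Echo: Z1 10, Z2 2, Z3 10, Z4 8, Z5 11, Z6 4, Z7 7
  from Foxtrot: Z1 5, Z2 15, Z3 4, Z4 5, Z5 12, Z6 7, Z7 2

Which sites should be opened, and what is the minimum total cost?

For any fixed open set, each sensor cluster goes to its cheapest open site; total = fixed + service.
{Alpha}: Z1→Alpha 12, Z2→Alpha 10, Z3→Alpha 3, Z4→Alpha 5, Z5→Alpha 4, Z6→Alpha 11, Z7→Alpha 10. Service 55; fixed 16; total 71.
{Charlie}: service 53 + fixed 23 = 76
{Foxtrot}: Z1→Foxtrot 5, Z2→Foxtrot 15, Z3→Foxtrot 4, Z4→Foxtrot 5, Z5→Foxtrot 12, Z6→Foxtrot 7, Z7→Foxtrot 2. Service 50; fixed 26; total 76.
{Alpha, Bravo, Charlie, Delta, Echo, Foxtrot}: service 23 + fixed 144 = 167
No other subset beats 71.

Open Alpha only; minimum total cost 71.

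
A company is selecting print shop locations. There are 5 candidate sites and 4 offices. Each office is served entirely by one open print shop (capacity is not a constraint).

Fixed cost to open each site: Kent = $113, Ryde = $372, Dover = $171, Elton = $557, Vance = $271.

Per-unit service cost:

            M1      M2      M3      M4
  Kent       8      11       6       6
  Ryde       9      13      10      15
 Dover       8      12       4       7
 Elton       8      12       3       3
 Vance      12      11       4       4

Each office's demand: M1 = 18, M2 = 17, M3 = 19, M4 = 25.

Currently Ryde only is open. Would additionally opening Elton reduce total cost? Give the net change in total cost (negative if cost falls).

Current service cost with {Ryde}: 948.
Adding Elton: each office re-picks its cheapest; new service cost 480, saving 468.
Extra fixed cost: 557. Net change = 557 − 468 = 89.
(Totals: 1320 → 1409.)

No — net change +89 (cost rises by 89).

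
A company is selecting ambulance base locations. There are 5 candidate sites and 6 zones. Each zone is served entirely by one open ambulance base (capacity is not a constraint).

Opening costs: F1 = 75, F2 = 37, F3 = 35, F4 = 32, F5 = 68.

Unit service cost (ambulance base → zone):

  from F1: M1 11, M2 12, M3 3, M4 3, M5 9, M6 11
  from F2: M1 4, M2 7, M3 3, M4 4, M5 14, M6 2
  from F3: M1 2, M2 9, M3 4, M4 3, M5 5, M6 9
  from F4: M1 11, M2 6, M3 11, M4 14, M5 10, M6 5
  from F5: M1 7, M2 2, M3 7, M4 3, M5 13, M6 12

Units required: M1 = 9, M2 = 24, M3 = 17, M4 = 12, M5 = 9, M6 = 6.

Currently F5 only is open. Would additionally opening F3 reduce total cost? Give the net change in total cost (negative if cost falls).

Current service cost with {F5}: 455.
Adding F3: each zone re-picks its cheapest; new service cost 269, saving 186.
Extra fixed cost: 35. Net change = 35 − 186 = -151.
(Totals: 523 → 372.)

Yes — net change −151 (cost falls by 151).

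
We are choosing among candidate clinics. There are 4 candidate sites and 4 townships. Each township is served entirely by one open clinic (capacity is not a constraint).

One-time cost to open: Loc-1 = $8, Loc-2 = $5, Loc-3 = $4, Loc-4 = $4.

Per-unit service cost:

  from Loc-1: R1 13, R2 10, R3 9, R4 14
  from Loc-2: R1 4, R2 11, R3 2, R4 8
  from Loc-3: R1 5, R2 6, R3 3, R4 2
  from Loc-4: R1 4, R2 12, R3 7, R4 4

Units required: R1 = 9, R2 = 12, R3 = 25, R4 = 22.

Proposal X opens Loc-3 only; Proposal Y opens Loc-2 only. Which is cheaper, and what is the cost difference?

Proposal X: {Loc-3}: R1→Loc-3 5·9=45, R2→Loc-3 6·12=72, R3→Loc-3 3·25=75, R4→Loc-3 2·22=44. Service 236; fixed 4; total 240.
Proposal Y: {Loc-2}: R1→Loc-2 4·9=36, R2→Loc-2 11·12=132, R3→Loc-2 2·25=50, R4→Loc-2 8·22=176. Service 394; fixed 5; total 399.
Difference: |240 − 399| = 159.

Proposal X is cheaper by 159.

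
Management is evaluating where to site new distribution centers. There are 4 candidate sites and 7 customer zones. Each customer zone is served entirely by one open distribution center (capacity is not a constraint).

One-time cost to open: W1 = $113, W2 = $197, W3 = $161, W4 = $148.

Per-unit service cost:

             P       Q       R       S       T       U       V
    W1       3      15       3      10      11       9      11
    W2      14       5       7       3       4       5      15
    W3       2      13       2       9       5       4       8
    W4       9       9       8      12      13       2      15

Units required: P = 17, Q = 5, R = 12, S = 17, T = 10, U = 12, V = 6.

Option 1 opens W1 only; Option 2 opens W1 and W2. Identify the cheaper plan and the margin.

Option 1: {W1}: P→W1 3·17=51, Q→W1 15·5=75, R→W1 3·12=36, S→W1 10·17=170, T→W1 11·10=110, U→W1 9·12=108, V→W1 11·6=66. Service 616; fixed 113; total 729.
Option 2: {W1, W2}: P→W1 3·17=51, Q→W2 5·5=25, R→W1 3·12=36, S→W2 3·17=51, T→W2 4·10=40, U→W2 5·12=60, V→W1 11·6=66. Service 329; fixed 310; total 639.
Difference: |729 − 639| = 90.

Option 2 is cheaper by 90.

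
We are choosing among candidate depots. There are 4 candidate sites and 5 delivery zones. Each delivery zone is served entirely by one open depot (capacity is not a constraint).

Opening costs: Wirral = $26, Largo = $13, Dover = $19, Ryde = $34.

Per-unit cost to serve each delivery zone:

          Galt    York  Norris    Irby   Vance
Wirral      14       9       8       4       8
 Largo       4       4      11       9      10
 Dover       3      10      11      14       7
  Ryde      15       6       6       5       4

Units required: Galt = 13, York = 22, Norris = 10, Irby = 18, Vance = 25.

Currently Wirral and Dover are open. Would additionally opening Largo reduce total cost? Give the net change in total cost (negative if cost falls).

Yes — net change −97 (cost falls by 97).

Current service cost with {Wirral, Dover}: 564.
Adding Largo: each delivery zone re-picks its cheapest; new service cost 454, saving 110.
Extra fixed cost: 13. Net change = 13 − 110 = -97.
(Totals: 609 → 512.)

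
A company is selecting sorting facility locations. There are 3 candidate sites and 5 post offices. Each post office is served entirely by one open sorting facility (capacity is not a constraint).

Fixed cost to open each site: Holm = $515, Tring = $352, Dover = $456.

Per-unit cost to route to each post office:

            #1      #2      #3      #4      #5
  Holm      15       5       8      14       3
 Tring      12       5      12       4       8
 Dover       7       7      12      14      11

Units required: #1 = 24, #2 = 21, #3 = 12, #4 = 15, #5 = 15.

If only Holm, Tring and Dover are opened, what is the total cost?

Each post office is assigned to its cheapest site among the open ones.
{Holm, Tring, Dover}: #1→Dover 7·24=168, #2→Holm 5·21=105, #3→Holm 8·12=96, #4→Tring 4·15=60, #5→Holm 3·15=45. Service 474; fixed 1323; total 1797.

Total cost: 1797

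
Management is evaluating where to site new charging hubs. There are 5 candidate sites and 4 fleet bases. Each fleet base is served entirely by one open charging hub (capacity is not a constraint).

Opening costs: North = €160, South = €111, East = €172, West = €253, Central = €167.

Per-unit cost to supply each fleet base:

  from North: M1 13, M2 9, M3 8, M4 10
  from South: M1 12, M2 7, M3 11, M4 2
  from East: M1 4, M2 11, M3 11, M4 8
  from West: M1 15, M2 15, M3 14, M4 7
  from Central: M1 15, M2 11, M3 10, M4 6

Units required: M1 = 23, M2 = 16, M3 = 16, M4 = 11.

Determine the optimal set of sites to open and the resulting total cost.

Open South and East; minimum total cost 685.

For any fixed open set, each fleet base goes to its cheapest open site; total = fixed + service.
{South, East}: M1→East 4·23=92, M2→South 7·16=112, M3→South 11·16=176, M4→South 2·11=22. Service 402; fixed 283; total 685.
{South}: service 586 + fixed 111 = 697
{East}: service 532 + fixed 172 = 704
{North, South, East, West, Central}: M1→East 4·23=92, M2→South 7·16=112, M3→North 8·16=128, M4→South 2·11=22. Service 354; fixed 863; total 1217.
No other subset beats 685.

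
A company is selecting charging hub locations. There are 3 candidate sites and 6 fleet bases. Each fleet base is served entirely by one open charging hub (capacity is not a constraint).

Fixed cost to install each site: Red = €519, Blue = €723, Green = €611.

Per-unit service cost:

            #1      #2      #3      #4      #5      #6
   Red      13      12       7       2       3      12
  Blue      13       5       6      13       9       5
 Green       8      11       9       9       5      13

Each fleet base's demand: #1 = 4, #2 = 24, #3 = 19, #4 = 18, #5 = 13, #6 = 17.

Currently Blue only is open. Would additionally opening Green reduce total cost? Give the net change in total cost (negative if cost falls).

Current service cost with {Blue}: 722.
Adding Green: each fleet base re-picks its cheapest; new service cost 578, saving 144.
Extra fixed cost: 611. Net change = 611 − 144 = 467.
(Totals: 1445 → 1912.)

No — net change +467 (cost rises by 467).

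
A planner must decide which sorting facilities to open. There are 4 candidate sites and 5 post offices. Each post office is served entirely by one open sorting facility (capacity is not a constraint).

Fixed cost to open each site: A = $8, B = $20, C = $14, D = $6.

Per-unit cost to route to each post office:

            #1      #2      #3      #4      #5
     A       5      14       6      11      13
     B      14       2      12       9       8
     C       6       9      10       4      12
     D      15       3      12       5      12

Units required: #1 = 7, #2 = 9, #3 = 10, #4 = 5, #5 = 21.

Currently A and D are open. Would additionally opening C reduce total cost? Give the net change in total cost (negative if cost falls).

No — net change +9 (cost rises by 9).

Current service cost with {A, D}: 399.
Adding C: each post office re-picks its cheapest; new service cost 394, saving 5.
Extra fixed cost: 14. Net change = 14 − 5 = 9.
(Totals: 413 → 422.)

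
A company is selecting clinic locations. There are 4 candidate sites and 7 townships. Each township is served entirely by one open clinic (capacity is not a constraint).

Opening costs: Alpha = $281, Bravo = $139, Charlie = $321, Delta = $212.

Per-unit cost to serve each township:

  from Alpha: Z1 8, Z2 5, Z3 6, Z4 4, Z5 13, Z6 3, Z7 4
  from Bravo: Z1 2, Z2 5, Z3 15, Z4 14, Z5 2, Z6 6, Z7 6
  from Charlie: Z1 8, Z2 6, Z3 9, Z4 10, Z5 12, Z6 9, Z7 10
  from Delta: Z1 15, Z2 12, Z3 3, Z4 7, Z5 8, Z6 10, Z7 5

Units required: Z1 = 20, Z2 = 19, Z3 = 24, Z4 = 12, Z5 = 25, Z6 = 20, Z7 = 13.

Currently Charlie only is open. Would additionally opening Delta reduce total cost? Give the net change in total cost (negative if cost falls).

Yes — net change −133 (cost falls by 133).

Current service cost with {Charlie}: 1220.
Adding Delta: each township re-picks its cheapest; new service cost 875, saving 345.
Extra fixed cost: 212. Net change = 212 − 345 = -133.
(Totals: 1541 → 1408.)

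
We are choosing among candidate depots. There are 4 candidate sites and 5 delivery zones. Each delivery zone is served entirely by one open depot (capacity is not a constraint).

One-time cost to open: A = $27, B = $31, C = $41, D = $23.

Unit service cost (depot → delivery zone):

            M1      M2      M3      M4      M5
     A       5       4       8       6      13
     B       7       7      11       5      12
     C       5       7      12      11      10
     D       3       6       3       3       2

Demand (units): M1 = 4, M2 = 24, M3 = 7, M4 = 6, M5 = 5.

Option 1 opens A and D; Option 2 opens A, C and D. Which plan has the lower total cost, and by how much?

Option 1 is cheaper by 41.

Option 1: {A, D}: M1→D 3·4=12, M2→A 4·24=96, M3→D 3·7=21, M4→D 3·6=18, M5→D 2·5=10. Service 157; fixed 50; total 207.
Option 2: {A, C, D}: M1→D 3·4=12, M2→A 4·24=96, M3→D 3·7=21, M4→D 3·6=18, M5→D 2·5=10. Service 157; fixed 91; total 248.
Difference: |207 − 248| = 41.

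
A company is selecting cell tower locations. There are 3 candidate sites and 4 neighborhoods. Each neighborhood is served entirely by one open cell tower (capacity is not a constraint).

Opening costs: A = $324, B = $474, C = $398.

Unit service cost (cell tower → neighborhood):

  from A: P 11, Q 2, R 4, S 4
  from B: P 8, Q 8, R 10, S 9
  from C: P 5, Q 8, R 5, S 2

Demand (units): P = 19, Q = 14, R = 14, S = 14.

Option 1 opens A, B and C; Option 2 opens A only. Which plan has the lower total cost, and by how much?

Option 2 is cheaper by 730.

Option 1: {A, B, C}: P→C 5·19=95, Q→A 2·14=28, R→A 4·14=56, S→C 2·14=28. Service 207; fixed 1196; total 1403.
Option 2: {A}: P→A 11·19=209, Q→A 2·14=28, R→A 4·14=56, S→A 4·14=56. Service 349; fixed 324; total 673.
Difference: |1403 − 673| = 730.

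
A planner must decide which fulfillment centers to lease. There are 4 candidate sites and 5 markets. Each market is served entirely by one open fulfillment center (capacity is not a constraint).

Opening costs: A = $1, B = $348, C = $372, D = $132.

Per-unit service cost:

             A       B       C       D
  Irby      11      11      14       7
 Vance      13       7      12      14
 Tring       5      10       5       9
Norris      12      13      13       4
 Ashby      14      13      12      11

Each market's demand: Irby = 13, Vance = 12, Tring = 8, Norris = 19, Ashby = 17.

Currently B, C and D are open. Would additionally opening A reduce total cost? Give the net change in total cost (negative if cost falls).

Current service cost with {B, C, D}: 478.
Adding A: each market re-picks its cheapest; new service cost 478, saving 0.
Extra fixed cost: 1. Net change = 1 − 0 = 1.
(Totals: 1330 → 1331.)

No — net change +1 (cost rises by 1).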